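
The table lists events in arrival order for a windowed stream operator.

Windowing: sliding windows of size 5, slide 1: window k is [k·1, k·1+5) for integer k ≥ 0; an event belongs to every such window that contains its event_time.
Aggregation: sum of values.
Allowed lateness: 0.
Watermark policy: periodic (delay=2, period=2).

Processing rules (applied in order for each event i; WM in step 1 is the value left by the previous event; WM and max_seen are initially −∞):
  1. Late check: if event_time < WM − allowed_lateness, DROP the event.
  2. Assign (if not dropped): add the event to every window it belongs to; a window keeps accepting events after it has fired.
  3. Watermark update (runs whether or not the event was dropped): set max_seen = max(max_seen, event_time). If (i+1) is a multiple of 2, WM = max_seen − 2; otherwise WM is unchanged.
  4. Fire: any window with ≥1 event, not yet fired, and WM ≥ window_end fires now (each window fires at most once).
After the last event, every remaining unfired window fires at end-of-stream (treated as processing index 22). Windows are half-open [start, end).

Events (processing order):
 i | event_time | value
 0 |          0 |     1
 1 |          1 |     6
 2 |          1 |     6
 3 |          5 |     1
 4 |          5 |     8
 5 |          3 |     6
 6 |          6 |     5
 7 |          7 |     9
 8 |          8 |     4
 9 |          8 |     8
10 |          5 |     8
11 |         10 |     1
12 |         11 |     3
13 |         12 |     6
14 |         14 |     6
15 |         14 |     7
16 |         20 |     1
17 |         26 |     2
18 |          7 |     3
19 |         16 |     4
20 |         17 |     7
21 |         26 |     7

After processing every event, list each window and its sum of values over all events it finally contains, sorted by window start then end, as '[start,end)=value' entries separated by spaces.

i=0 t=0 v=1: → [0,5); WM=−∞
i=1 t=1 v=6: → [1,6),[0,5); WM=-1
i=2 t=1 v=6: → [1,6),[0,5); WM=-1
i=3 t=5 v=1: → [5,10),[4,9),[3,8),[2,7),[1,6); WM=3
i=4 t=5 v=8: → [5,10),[4,9),[3,8),[2,7),[1,6); WM=3
i=5 t=3 v=6: → [3,8),[2,7),[1,6),[0,5); WM=3
i=6 t=6 v=5: → [6,11),[5,10),[4,9),[3,8),[2,7); WM=3
i=7 t=7 v=9: → [7,12),[6,11),[5,10),[4,9),[3,8); WM=5; [0,5) fires=19
i=8 t=8 v=4: → [8,13),[7,12),[6,11),[5,10),[4,9); WM=5
i=9 t=8 v=8: → [8,13),[7,12),[6,11),[5,10),[4,9); WM=6; [1,6) fires=27
i=10 t=5 v=8: DROP (t<6-0); WM=6
i=11 t=10 v=1: → [10,15),[9,14),[8,13),[7,12),[6,11); WM=8; [2,7) fires=20 [3,8) fires=29
i=12 t=11 v=3: → [11,16),[10,15),[9,14),[8,13),[7,12); WM=8
i=13 t=12 v=6: → [12,17),[11,16),[10,15),[9,14),[8,13); WM=10; [4,9) fires=35 [5,10) fires=35
i=14 t=14 v=6: → [14,19),[13,18),[12,17),[11,16),[10,15); WM=10
i=15 t=14 v=7: → [14,19),[13,18),[12,17),[11,16),[10,15); WM=12; [6,11) fires=27 [7,12) fires=25
i=16 t=20 v=1: → [20,25),[19,24),[18,23),[17,22),[16,21); WM=12
i=17 t=26 v=2: → [26,31),[25,30),[24,29),[23,28),[22,27); WM=24; [8,13) fires=22 [9,14) fires=10 [10,15) fires=23 [11,16) fires=22 [12,17) fires=19 [13,18) fires=13 [14,19) fires=13 [16,21) fires=1 [17,22) fires=1 [18,23) fires=1 [19,24) fires=1
i=18 t=7 v=3: DROP (t<24-0); WM=24
i=19 t=16 v=4: DROP (t<24-0); WM=24
i=20 t=17 v=7: DROP (t<24-0); WM=24
i=21 t=26 v=7: → [26,31),[25,30),[24,29),[23,28),[22,27); WM=24

[0,5)=19 [1,6)=27 [2,7)=20 [3,8)=29 [4,9)=35 [5,10)=35 [6,11)=27 [7,12)=25 [8,13)=22 [9,14)=10 [10,15)=23 [11,16)=22 [12,17)=19 [13,18)=13 [14,19)=13 [16,21)=1 [17,22)=1 [18,23)=1 [19,24)=1 [20,25)=1 [22,27)=9 [23,28)=9 [24,29)=9 [25,30)=9 [26,31)=9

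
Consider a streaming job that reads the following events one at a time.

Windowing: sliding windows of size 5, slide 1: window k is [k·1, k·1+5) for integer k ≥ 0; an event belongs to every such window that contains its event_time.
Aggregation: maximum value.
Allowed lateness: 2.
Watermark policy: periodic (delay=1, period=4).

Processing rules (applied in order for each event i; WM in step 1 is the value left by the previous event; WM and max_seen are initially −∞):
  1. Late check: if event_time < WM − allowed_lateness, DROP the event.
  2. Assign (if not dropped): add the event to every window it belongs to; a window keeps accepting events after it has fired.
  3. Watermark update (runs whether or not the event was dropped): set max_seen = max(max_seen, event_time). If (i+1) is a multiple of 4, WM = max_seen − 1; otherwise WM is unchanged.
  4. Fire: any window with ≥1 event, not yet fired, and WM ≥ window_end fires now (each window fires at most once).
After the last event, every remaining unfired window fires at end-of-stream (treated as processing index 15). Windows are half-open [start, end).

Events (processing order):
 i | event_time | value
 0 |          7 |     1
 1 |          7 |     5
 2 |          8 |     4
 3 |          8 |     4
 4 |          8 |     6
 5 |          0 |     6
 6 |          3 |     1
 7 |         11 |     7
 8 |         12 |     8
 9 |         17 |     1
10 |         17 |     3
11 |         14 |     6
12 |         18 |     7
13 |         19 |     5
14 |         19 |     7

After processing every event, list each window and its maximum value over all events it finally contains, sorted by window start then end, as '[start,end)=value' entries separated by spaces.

i=0 t=7 v=1: → [7,12),[6,11),[5,10),[4,9),[3,8); WM=−∞
i=1 t=7 v=5: → [7,12),[6,11),[5,10),[4,9),[3,8); WM=−∞
i=2 t=8 v=4: → [8,13),[7,12),[6,11),[5,10),[4,9); WM=−∞
i=3 t=8 v=4: → [8,13),[7,12),[6,11),[5,10),[4,9); WM=7
i=4 t=8 v=6: → [8,13),[7,12),[6,11),[5,10),[4,9); WM=7
i=5 t=0 v=6: DROP (t<7-2); WM=7
i=6 t=3 v=1: DROP (t<7-2); WM=7
i=7 t=11 v=7: → [11,16),[10,15),[9,14),[8,13),[7,12); WM=10; [3,8) fires=5 [4,9) fires=6 [5,10) fires=6
i=8 t=12 v=8: → [12,17),[11,16),[10,15),[9,14),[8,13); WM=10
i=9 t=17 v=1: → [17,22),[16,21),[15,20),[14,19),[13,18); WM=10
i=10 t=17 v=3: → [17,22),[16,21),[15,20),[14,19),[13,18); WM=10
i=11 t=14 v=6: → [14,19),[13,18),[12,17),[11,16),[10,15); WM=16; [6,11) fires=6 [7,12) fires=7 [8,13) fires=8 [9,14) fires=8 [10,15) fires=8 [11,16) fires=8
i=12 t=18 v=7: → [18,23),[17,22),[16,21),[15,20),[14,19); WM=16
i=13 t=19 v=5: → [19,24),[18,23),[17,22),[16,21),[15,20); WM=16
i=14 t=19 v=7: → [19,24),[18,23),[17,22),[16,21),[15,20); WM=16

[3,8)=5 [4,9)=6 [5,10)=6 [6,11)=6 [7,12)=7 [8,13)=8 [9,14)=8 [10,15)=8 [11,16)=8 [12,17)=8 [13,18)=6 [14,19)=7 [15,20)=7 [16,21)=7 [17,22)=7 [18,23)=7 [19,24)=7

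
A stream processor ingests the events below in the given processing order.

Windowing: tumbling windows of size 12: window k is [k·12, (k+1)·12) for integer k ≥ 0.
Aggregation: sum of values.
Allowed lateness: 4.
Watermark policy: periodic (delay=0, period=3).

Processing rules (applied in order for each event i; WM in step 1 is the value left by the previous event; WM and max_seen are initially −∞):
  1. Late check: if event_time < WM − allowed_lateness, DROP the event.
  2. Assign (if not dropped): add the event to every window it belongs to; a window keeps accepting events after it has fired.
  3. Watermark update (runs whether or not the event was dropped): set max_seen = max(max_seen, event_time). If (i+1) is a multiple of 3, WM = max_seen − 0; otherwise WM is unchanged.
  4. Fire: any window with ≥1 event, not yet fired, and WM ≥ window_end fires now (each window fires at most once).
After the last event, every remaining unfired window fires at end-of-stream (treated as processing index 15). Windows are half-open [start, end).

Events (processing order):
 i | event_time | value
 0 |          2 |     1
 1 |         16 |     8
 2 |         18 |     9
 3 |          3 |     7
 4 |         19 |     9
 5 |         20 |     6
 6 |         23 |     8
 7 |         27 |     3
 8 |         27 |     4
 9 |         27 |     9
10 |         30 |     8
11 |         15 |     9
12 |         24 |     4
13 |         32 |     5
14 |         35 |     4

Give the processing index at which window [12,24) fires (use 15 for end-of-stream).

8

i=0 t=2 v=1: → [0,12); WM=−∞
i=1 t=16 v=8: → [12,24); WM=−∞
i=2 t=18 v=9: → [12,24); WM=18; [0,12) fires=1
i=3 t=3 v=7: DROP (t<18-4); WM=18
i=4 t=19 v=9: → [12,24); WM=18
i=5 t=20 v=6: → [12,24); WM=20
i=6 t=23 v=8: → [12,24); WM=20
i=7 t=27 v=3: → [24,36); WM=20
i=8 t=27 v=4: → [24,36); WM=27; [12,24) fires=40
i=9 t=27 v=9: → [24,36); WM=27
i=10 t=30 v=8: → [24,36); WM=27
i=11 t=15 v=9: DROP (t<27-4); WM=30
i=12 t=24 v=4: DROP (t<30-4); WM=30
i=13 t=32 v=5: → [24,36); WM=30
i=14 t=35 v=4: → [24,36); WM=35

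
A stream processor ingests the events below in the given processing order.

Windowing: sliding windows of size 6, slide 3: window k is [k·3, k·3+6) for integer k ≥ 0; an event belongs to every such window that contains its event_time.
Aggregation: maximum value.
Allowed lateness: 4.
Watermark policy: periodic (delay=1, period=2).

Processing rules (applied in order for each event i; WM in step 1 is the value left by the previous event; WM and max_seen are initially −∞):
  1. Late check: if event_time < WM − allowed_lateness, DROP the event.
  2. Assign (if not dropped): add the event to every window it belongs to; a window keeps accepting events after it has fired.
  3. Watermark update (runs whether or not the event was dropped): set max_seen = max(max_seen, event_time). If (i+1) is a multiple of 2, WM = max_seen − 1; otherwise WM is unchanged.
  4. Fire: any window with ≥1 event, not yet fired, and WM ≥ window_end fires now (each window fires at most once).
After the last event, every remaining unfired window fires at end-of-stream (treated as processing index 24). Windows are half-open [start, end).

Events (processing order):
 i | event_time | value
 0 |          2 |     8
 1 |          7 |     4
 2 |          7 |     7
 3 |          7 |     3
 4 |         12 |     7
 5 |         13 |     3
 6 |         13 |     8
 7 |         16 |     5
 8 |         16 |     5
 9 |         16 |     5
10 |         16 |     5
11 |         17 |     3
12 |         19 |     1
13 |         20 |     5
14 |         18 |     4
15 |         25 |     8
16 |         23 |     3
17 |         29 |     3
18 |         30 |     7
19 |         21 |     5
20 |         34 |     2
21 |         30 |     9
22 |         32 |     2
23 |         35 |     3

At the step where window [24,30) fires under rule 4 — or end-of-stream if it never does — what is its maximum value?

8

i=0 t=2 v=8: → [0,6); WM=−∞
i=1 t=7 v=4: → [6,12),[3,9); WM=6; [0,6) fires=8
i=2 t=7 v=7: → [6,12),[3,9); WM=6
i=3 t=7 v=3: → [6,12),[3,9); WM=6
i=4 t=12 v=7: → [12,18),[9,15); WM=6
i=5 t=13 v=3: → [12,18),[9,15); WM=12; [3,9) fires=7 [6,12) fires=7
i=6 t=13 v=8: → [12,18),[9,15); WM=12
i=7 t=16 v=5: → [15,21),[12,18); WM=15; [9,15) fires=8
i=8 t=16 v=5: → [15,21),[12,18); WM=15
i=9 t=16 v=5: → [15,21),[12,18); WM=15
i=10 t=16 v=5: → [15,21),[12,18); WM=15
i=11 t=17 v=3: → [15,21),[12,18); WM=16
i=12 t=19 v=1: → [18,24),[15,21); WM=16
i=13 t=20 v=5: → [18,24),[15,21); WM=19; [12,18) fires=8
i=14 t=18 v=4: → [18,24),[15,21); WM=19
i=15 t=25 v=8: → [24,30),[21,27); WM=24; [15,21) fires=5 [18,24) fires=5
i=16 t=23 v=3: → [21,27),[18,24); WM=24
i=17 t=29 v=3: → [27,33),[24,30); WM=28; [21,27) fires=8
i=18 t=30 v=7: → [30,36),[27,33); WM=28
i=19 t=21 v=5: DROP (t<28-4); WM=29
i=20 t=34 v=2: → [33,39),[30,36); WM=29
i=21 t=30 v=9: → [30,36),[27,33); WM=33; [24,30) fires=8 [27,33) fires=9
i=22 t=32 v=2: → [30,36),[27,33); WM=33
i=23 t=35 v=3: → [33,39),[30,36); WM=34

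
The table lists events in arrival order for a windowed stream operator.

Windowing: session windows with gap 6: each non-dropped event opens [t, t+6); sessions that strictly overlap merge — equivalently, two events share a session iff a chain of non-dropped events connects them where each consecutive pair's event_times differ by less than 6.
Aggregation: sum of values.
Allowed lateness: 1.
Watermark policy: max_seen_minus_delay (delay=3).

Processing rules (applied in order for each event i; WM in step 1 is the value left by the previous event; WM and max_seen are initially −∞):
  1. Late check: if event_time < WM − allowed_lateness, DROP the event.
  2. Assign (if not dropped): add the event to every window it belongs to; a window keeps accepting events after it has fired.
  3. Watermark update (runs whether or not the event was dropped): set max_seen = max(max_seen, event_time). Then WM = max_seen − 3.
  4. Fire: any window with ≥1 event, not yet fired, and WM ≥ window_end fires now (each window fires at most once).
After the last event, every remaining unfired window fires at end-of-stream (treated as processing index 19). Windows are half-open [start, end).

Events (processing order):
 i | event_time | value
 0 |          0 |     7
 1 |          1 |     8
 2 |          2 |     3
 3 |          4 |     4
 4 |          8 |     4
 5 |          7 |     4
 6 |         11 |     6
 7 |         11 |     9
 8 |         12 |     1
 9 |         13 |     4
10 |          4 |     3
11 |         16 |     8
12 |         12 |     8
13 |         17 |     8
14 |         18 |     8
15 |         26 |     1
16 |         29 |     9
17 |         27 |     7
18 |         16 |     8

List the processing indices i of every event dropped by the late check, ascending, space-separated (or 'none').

i=0 t=0 v=7: → [0,6); WM=-3
i=1 t=1 v=8: → [0,7); WM=-2
i=2 t=2 v=3: → [0,8); WM=-1
i=3 t=4 v=4: → [0,10); WM=1
i=4 t=8 v=4: → [0,14); WM=5
i=5 t=7 v=4: → [0,14); WM=5
i=6 t=11 v=6: → [0,17); WM=8
i=7 t=11 v=9: → [0,17); WM=8
i=8 t=12 v=1: → [0,18); WM=9
i=9 t=13 v=4: → [0,19); WM=10
i=10 t=4 v=3: DROP (t<10-1); WM=10
i=11 t=16 v=8: → [0,22); WM=13
i=12 t=12 v=8: → [0,22); WM=13
i=13 t=17 v=8: → [0,23); WM=14
i=14 t=18 v=8: → [0,24); WM=15
i=15 t=26 v=1: → [26,32); WM=23
i=16 t=29 v=9: → [26,35); WM=26
i=17 t=27 v=7: → [26,35); WM=26
i=18 t=16 v=8: DROP (t<26-1); WM=26

10 18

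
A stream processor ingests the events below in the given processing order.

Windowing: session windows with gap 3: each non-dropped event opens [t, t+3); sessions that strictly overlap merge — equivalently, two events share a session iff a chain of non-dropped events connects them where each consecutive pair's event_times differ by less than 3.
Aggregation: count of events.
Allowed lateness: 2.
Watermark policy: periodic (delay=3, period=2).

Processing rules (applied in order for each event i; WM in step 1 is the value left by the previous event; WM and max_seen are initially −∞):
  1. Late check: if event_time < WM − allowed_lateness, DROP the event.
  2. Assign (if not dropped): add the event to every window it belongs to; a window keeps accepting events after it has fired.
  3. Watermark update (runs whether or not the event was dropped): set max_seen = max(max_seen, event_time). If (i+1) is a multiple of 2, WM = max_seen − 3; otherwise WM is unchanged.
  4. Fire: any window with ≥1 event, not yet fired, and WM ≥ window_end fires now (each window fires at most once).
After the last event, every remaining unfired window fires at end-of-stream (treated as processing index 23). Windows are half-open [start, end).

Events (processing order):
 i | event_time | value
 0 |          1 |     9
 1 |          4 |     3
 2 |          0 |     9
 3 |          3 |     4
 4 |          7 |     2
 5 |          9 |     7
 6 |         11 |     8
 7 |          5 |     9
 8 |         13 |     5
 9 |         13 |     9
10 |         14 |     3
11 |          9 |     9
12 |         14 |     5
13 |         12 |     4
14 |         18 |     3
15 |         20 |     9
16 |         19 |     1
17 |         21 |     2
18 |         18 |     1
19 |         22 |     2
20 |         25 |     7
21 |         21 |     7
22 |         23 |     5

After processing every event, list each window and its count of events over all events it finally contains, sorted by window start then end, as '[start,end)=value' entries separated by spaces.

[0,17)=14 [18,28)=9

i=0 t=1 v=9: → [1,4); WM=−∞
i=1 t=4 v=3: → [4,7); WM=1
i=2 t=0 v=9: → [0,4); WM=1
i=3 t=3 v=4: → [0,7); WM=1
i=4 t=7 v=2: → [7,10); WM=1
i=5 t=9 v=7: → [7,12); WM=6
i=6 t=11 v=8: → [7,14); WM=6
i=7 t=5 v=9: → [0,14); WM=8
i=8 t=13 v=5: → [0,16); WM=8
i=9 t=13 v=9: → [0,16); WM=10
i=10 t=14 v=3: → [0,17); WM=10
i=11 t=9 v=9: → [0,17); WM=11
i=12 t=14 v=5: → [0,17); WM=11
i=13 t=12 v=4: → [0,17); WM=11
i=14 t=18 v=3: → [18,21); WM=11
i=15 t=20 v=9: → [18,23); WM=17
i=16 t=19 v=1: → [18,23); WM=17
i=17 t=21 v=2: → [18,24); WM=18
i=18 t=18 v=1: → [18,24); WM=18
i=19 t=22 v=2: → [18,25); WM=19
i=20 t=25 v=7: → [25,28); WM=19
i=21 t=21 v=7: → [18,25); WM=22
i=22 t=23 v=5: → [18,28); WM=22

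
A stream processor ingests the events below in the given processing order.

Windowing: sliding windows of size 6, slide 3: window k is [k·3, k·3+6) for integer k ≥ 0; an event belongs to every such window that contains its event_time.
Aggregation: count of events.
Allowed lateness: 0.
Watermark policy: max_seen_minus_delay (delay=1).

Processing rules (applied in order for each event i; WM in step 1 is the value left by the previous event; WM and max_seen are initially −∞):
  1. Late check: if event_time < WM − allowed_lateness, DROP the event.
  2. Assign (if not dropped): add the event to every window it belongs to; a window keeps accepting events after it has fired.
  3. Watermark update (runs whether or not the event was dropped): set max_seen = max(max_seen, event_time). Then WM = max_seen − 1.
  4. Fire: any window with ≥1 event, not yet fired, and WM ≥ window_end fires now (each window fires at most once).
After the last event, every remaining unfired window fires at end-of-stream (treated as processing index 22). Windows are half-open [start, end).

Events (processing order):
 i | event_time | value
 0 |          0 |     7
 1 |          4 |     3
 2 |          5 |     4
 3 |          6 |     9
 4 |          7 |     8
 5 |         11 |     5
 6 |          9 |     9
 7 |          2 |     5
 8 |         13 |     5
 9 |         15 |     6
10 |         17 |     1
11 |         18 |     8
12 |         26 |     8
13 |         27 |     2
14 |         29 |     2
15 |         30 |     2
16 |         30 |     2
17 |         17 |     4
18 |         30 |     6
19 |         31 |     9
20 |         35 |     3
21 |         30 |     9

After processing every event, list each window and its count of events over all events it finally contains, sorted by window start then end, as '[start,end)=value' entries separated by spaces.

i=0 t=0 v=7: → [0,6); WM=-1
i=1 t=4 v=3: → [3,9),[0,6); WM=3
i=2 t=5 v=4: → [3,9),[0,6); WM=4
i=3 t=6 v=9: → [6,12),[3,9); WM=5
i=4 t=7 v=8: → [6,12),[3,9); WM=6; [0,6) fires=3
i=5 t=11 v=5: → [9,15),[6,12); WM=10; [3,9) fires=4
i=6 t=9 v=9: DROP (t<10-0); WM=10
i=7 t=2 v=5: DROP (t<10-0); WM=10
i=8 t=13 v=5: → [12,18),[9,15); WM=12; [6,12) fires=3
i=9 t=15 v=6: → [15,21),[12,18); WM=14
i=10 t=17 v=1: → [15,21),[12,18); WM=16; [9,15) fires=2
i=11 t=18 v=8: → [18,24),[15,21); WM=17
i=12 t=26 v=8: → [24,30),[21,27); WM=25; [12,18) fires=3 [15,21) fires=3 [18,24) fires=1
i=13 t=27 v=2: → [27,33),[24,30); WM=26
i=14 t=29 v=2: → [27,33),[24,30); WM=28; [21,27) fires=1
i=15 t=30 v=2: → [30,36),[27,33); WM=29
i=16 t=30 v=2: → [30,36),[27,33); WM=29
i=17 t=17 v=4: DROP (t<29-0); WM=29
i=18 t=30 v=6: → [30,36),[27,33); WM=29
i=19 t=31 v=9: → [30,36),[27,33); WM=30; [24,30) fires=3
i=20 t=35 v=3: → [33,39),[30,36); WM=34; [27,33) fires=6
i=21 t=30 v=9: DROP (t<34-0); WM=34

[0,6)=3 [3,9)=4 [6,12)=3 [9,15)=2 [12,18)=3 [15,21)=3 [18,24)=1 [21,27)=1 [24,30)=3 [27,33)=6 [30,36)=5 [33,39)=1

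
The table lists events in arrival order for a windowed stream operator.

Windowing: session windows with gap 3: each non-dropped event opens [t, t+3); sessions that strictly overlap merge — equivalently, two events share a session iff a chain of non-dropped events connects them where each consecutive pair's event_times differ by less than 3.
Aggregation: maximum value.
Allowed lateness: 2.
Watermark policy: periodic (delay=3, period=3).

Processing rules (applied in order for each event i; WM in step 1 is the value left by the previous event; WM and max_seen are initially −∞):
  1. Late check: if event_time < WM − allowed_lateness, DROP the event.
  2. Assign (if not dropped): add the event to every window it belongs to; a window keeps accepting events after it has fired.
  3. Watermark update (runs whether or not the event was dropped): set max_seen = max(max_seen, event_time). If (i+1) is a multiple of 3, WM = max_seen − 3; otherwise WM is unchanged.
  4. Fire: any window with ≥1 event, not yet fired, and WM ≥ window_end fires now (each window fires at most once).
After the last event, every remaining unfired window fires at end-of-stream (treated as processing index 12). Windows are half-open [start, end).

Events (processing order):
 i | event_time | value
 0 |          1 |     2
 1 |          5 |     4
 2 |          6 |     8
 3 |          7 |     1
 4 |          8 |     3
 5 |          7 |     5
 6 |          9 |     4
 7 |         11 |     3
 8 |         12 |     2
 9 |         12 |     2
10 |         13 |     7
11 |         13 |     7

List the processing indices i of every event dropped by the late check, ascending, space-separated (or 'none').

i=0 t=1 v=2: → [1,4); WM=−∞
i=1 t=5 v=4: → [5,8); WM=−∞
i=2 t=6 v=8: → [5,9); WM=3
i=3 t=7 v=1: → [5,10); WM=3
i=4 t=8 v=3: → [5,11); WM=3
i=5 t=7 v=5: → [5,11); WM=5
i=6 t=9 v=4: → [5,12); WM=5
i=7 t=11 v=3: → [5,14); WM=5
i=8 t=12 v=2: → [5,15); WM=9
i=9 t=12 v=2: → [5,15); WM=9
i=10 t=13 v=7: → [5,16); WM=9
i=11 t=13 v=7: → [5,16); WM=10

none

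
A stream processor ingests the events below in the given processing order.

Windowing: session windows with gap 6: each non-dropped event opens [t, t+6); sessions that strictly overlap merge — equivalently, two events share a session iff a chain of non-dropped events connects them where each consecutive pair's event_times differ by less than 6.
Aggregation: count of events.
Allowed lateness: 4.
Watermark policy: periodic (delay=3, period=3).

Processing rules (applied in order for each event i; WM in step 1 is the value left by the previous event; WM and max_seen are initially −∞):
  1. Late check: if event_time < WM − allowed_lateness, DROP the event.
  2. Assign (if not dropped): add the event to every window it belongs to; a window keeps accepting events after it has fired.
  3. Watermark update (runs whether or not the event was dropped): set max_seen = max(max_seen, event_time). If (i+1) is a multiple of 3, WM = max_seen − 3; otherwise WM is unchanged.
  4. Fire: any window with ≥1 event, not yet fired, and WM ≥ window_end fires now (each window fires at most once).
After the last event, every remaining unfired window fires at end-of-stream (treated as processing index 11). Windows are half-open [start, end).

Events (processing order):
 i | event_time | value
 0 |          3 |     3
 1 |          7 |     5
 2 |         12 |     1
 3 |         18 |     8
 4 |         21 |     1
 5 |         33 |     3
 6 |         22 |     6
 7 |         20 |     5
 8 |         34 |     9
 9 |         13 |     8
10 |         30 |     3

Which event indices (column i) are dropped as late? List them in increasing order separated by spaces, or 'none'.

6 7 9

i=0 t=3 v=3: → [3,9); WM=−∞
i=1 t=7 v=5: → [3,13); WM=−∞
i=2 t=12 v=1: → [3,18); WM=9
i=3 t=18 v=8: → [18,24); WM=9
i=4 t=21 v=1: → [18,27); WM=9
i=5 t=33 v=3: → [33,39); WM=30
i=6 t=22 v=6: DROP (t<30-4); WM=30
i=7 t=20 v=5: DROP (t<30-4); WM=30
i=8 t=34 v=9: → [33,40); WM=31
i=9 t=13 v=8: DROP (t<31-4); WM=31
i=10 t=30 v=3: → [30,40); WM=31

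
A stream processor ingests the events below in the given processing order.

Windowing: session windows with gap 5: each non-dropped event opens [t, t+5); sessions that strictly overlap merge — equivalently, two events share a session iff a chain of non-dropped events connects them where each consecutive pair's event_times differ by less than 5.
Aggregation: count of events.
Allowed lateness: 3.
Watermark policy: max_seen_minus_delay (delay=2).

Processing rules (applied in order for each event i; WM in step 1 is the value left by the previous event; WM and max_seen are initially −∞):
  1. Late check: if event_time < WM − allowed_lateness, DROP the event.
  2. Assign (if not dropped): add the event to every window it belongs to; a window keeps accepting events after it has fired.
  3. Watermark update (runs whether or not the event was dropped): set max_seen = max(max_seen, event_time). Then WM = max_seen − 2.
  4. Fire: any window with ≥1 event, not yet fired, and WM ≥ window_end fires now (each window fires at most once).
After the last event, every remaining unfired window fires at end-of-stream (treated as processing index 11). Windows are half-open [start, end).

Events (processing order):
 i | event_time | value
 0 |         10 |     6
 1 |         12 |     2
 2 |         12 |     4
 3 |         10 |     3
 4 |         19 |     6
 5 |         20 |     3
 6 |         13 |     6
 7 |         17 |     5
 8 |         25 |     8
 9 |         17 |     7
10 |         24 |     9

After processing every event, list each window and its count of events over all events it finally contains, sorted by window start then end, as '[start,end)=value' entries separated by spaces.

[10,17)=4 [17,30)=5

i=0 t=10 v=6: → [10,15); WM=8
i=1 t=12 v=2: → [10,17); WM=10
i=2 t=12 v=4: → [10,17); WM=10
i=3 t=10 v=3: → [10,17); WM=10
i=4 t=19 v=6: → [19,24); WM=17
i=5 t=20 v=3: → [19,25); WM=18
i=6 t=13 v=6: DROP (t<18-3); WM=18
i=7 t=17 v=5: → [17,25); WM=18
i=8 t=25 v=8: → [25,30); WM=23
i=9 t=17 v=7: DROP (t<23-3); WM=23
i=10 t=24 v=9: → [17,30); WM=23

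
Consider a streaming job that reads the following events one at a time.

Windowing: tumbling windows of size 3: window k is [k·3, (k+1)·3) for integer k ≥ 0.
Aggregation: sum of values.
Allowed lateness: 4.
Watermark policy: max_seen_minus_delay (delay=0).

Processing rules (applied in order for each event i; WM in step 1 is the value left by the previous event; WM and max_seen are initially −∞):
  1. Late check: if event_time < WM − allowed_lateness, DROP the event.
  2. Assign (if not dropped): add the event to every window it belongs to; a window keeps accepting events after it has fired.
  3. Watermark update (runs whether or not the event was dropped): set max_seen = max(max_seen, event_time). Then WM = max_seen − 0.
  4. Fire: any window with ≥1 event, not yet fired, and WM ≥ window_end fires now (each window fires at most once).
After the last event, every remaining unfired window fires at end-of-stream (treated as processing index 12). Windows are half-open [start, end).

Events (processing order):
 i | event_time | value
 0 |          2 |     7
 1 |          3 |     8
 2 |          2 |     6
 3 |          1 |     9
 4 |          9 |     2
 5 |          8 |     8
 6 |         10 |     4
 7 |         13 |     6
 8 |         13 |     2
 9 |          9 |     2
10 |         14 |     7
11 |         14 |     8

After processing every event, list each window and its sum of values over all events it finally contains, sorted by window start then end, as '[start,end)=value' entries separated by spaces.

[0,3)=22 [3,6)=8 [6,9)=8 [9,12)=8 [12,15)=23

i=0 t=2 v=7: → [0,3); WM=2
i=1 t=3 v=8: → [3,6); WM=3; [0,3) fires=7
i=2 t=2 v=6: → [0,3); WM=3
i=3 t=1 v=9: → [0,3); WM=3
i=4 t=9 v=2: → [9,12); WM=9; [3,6) fires=8
i=5 t=8 v=8: → [6,9); WM=9; [6,9) fires=8
i=6 t=10 v=4: → [9,12); WM=10
i=7 t=13 v=6: → [12,15); WM=13; [9,12) fires=6
i=8 t=13 v=2: → [12,15); WM=13
i=9 t=9 v=2: → [9,12); WM=13
i=10 t=14 v=7: → [12,15); WM=14
i=11 t=14 v=8: → [12,15); WM=14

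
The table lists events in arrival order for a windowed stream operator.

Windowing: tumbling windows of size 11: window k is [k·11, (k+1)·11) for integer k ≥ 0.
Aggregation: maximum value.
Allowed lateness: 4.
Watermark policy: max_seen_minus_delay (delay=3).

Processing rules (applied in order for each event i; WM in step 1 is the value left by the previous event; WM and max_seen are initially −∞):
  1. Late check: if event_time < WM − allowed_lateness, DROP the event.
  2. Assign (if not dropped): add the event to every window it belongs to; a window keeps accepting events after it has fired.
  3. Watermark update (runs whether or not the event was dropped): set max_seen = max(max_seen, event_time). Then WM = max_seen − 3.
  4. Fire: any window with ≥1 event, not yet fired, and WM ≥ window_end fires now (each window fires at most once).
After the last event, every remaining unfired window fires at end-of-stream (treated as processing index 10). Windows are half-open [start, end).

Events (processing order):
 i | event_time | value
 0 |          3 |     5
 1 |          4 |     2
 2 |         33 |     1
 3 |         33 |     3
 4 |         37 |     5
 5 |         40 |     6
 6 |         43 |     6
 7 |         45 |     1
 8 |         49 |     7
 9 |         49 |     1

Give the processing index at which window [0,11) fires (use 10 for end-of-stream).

i=0 t=3 v=5: → [0,11); WM=0
i=1 t=4 v=2: → [0,11); WM=1
i=2 t=33 v=1: → [33,44); WM=30; [0,11) fires=5
i=3 t=33 v=3: → [33,44); WM=30
i=4 t=37 v=5: → [33,44); WM=34
i=5 t=40 v=6: → [33,44); WM=37
i=6 t=43 v=6: → [33,44); WM=40
i=7 t=45 v=1: → [44,55); WM=42
i=8 t=49 v=7: → [44,55); WM=46; [33,44) fires=6
i=9 t=49 v=1: → [44,55); WM=46

2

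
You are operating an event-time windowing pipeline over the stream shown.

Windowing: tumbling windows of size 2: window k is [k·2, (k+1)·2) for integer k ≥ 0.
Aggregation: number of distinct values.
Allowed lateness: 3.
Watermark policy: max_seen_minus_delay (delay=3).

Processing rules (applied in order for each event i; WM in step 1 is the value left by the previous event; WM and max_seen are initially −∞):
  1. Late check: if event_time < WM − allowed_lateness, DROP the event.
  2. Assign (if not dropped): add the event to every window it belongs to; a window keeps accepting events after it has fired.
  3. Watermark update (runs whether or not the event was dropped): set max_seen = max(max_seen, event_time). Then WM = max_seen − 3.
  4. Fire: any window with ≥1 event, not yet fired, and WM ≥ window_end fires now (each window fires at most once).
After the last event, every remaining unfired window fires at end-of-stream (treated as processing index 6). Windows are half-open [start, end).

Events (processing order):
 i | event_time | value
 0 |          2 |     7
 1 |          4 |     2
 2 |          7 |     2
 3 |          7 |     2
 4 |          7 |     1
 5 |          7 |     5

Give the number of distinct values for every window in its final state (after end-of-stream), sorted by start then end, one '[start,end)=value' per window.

i=0 t=2 v=7: → [2,4); WM=-1
i=1 t=4 v=2: → [4,6); WM=1
i=2 t=7 v=2: → [6,8); WM=4; [2,4) fires=1
i=3 t=7 v=2: → [6,8); WM=4
i=4 t=7 v=1: → [6,8); WM=4
i=5 t=7 v=5: → [6,8); WM=4

[2,4)=1 [4,6)=1 [6,8)=3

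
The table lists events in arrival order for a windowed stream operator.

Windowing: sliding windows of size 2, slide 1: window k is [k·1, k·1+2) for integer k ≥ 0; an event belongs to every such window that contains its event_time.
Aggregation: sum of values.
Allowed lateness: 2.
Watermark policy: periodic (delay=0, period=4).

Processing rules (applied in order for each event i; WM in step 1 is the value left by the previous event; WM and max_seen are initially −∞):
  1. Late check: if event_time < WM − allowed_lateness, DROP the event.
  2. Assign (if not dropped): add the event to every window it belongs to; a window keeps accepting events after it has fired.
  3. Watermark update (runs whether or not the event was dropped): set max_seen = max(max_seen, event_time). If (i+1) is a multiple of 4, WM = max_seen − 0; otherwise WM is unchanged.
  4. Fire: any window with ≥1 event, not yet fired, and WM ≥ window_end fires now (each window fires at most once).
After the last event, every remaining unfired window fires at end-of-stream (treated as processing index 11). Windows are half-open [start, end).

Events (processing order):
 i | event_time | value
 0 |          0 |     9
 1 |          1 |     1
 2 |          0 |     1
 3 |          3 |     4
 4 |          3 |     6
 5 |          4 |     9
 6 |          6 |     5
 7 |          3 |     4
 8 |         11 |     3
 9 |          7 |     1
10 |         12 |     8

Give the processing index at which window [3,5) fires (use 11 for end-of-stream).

7

i=0 t=0 v=9: → [0,2); WM=−∞
i=1 t=1 v=1: → [1,3),[0,2); WM=−∞
i=2 t=0 v=1: → [0,2); WM=−∞
i=3 t=3 v=4: → [3,5),[2,4); WM=3; [0,2) fires=11 [1,3) fires=1
i=4 t=3 v=6: → [3,5),[2,4); WM=3
i=5 t=4 v=9: → [4,6),[3,5); WM=3
i=6 t=6 v=5: → [6,8),[5,7); WM=3
i=7 t=3 v=4: → [3,5),[2,4); WM=6; [2,4) fires=14 [3,5) fires=23 [4,6) fires=9
i=8 t=11 v=3: → [11,13),[10,12); WM=6
i=9 t=7 v=1: → [7,9),[6,8); WM=6
i=10 t=12 v=8: → [12,14),[11,13); WM=6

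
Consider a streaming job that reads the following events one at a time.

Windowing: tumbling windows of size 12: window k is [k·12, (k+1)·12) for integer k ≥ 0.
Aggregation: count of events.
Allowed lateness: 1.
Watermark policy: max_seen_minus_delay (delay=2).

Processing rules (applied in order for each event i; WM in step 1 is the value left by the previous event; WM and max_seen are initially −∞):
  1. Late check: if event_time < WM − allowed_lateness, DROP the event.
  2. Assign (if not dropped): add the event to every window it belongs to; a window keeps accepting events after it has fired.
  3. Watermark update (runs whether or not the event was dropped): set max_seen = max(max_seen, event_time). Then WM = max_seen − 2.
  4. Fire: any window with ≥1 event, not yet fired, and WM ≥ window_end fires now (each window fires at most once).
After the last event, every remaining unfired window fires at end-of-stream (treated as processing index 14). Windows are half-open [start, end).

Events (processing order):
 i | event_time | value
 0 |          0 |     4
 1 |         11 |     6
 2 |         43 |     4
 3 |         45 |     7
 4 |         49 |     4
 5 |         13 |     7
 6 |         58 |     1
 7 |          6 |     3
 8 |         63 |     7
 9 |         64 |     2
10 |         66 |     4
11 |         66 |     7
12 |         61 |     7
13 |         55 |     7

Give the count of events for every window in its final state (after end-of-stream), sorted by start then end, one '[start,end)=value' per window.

i=0 t=0 v=4: → [0,12); WM=-2
i=1 t=11 v=6: → [0,12); WM=9
i=2 t=43 v=4: → [36,48); WM=41; [0,12) fires=2
i=3 t=45 v=7: → [36,48); WM=43
i=4 t=49 v=4: → [48,60); WM=47
i=5 t=13 v=7: DROP (t<47-1); WM=47
i=6 t=58 v=1: → [48,60); WM=56; [36,48) fires=2
i=7 t=6 v=3: DROP (t<56-1); WM=56
i=8 t=63 v=7: → [60,72); WM=61; [48,60) fires=2
i=9 t=64 v=2: → [60,72); WM=62
i=10 t=66 v=4: → [60,72); WM=64
i=11 t=66 v=7: → [60,72); WM=64
i=12 t=61 v=7: DROP (t<64-1); WM=64
i=13 t=55 v=7: DROP (t<64-1); WM=64

[0,12)=2 [36,48)=2 [48,60)=2 [60,72)=4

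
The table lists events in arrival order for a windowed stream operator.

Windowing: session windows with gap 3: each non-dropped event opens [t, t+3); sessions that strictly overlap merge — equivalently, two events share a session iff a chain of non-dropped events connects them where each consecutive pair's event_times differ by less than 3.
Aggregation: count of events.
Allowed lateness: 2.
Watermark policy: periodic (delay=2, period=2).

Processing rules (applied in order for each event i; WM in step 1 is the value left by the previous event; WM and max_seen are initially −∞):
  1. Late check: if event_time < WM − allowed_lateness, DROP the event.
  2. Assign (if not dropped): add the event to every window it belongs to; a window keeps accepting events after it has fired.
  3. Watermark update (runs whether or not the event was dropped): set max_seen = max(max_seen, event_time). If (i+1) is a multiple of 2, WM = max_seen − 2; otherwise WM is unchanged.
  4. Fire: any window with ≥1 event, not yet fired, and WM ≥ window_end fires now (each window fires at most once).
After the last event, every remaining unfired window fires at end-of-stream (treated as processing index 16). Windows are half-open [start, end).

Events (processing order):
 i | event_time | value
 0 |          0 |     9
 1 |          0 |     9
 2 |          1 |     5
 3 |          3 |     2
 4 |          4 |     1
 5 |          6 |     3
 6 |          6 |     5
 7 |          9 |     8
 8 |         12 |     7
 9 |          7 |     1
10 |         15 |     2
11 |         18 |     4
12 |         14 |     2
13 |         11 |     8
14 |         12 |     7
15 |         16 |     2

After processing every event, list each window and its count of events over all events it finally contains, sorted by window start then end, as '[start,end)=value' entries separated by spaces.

[0,12)=9 [12,21)=5

i=0 t=0 v=9: → [0,3); WM=−∞
i=1 t=0 v=9: → [0,3); WM=-2
i=2 t=1 v=5: → [0,4); WM=-2
i=3 t=3 v=2: → [0,6); WM=1
i=4 t=4 v=1: → [0,7); WM=1
i=5 t=6 v=3: → [0,9); WM=4
i=6 t=6 v=5: → [0,9); WM=4
i=7 t=9 v=8: → [9,12); WM=7
i=8 t=12 v=7: → [12,15); WM=7
i=9 t=7 v=1: → [0,12); WM=10
i=10 t=15 v=2: → [15,18); WM=10
i=11 t=18 v=4: → [18,21); WM=16
i=12 t=14 v=2: → [12,18); WM=16
i=13 t=11 v=8: DROP (t<16-2); WM=16
i=14 t=12 v=7: DROP (t<16-2); WM=16
i=15 t=16 v=2: → [12,21); WM=16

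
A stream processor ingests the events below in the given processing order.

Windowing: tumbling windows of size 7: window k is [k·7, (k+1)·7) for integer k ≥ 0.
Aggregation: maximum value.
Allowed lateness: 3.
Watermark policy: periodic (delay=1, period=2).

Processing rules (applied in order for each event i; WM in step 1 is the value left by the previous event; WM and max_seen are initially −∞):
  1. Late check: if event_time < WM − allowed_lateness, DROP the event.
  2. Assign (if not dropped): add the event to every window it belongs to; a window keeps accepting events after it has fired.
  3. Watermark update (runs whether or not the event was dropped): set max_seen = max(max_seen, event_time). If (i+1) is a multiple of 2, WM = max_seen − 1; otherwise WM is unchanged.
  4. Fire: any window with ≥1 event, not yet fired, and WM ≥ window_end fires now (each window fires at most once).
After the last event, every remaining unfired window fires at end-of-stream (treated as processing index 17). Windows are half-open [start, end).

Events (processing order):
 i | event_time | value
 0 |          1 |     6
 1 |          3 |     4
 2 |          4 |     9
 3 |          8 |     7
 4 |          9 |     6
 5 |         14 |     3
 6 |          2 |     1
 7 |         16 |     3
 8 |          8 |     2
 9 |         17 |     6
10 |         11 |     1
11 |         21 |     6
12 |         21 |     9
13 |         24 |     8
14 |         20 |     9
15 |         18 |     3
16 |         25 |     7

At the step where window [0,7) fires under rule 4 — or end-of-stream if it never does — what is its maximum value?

i=0 t=1 v=6: → [0,7); WM=−∞
i=1 t=3 v=4: → [0,7); WM=2
i=2 t=4 v=9: → [0,7); WM=2
i=3 t=8 v=7: → [7,14); WM=7; [0,7) fires=9
i=4 t=9 v=6: → [7,14); WM=7
i=5 t=14 v=3: → [14,21); WM=13
i=6 t=2 v=1: DROP (t<13-3); WM=13
i=7 t=16 v=3: → [14,21); WM=15; [7,14) fires=7
i=8 t=8 v=2: DROP (t<15-3); WM=15
i=9 t=17 v=6: → [14,21); WM=16
i=10 t=11 v=1: DROP (t<16-3); WM=16
i=11 t=21 v=6: → [21,28); WM=20
i=12 t=21 v=9: → [21,28); WM=20
i=13 t=24 v=8: → [21,28); WM=23; [14,21) fires=6
i=14 t=20 v=9: → [14,21); WM=23
i=15 t=18 v=3: DROP (t<23-3); WM=23
i=16 t=25 v=7: → [21,28); WM=23

9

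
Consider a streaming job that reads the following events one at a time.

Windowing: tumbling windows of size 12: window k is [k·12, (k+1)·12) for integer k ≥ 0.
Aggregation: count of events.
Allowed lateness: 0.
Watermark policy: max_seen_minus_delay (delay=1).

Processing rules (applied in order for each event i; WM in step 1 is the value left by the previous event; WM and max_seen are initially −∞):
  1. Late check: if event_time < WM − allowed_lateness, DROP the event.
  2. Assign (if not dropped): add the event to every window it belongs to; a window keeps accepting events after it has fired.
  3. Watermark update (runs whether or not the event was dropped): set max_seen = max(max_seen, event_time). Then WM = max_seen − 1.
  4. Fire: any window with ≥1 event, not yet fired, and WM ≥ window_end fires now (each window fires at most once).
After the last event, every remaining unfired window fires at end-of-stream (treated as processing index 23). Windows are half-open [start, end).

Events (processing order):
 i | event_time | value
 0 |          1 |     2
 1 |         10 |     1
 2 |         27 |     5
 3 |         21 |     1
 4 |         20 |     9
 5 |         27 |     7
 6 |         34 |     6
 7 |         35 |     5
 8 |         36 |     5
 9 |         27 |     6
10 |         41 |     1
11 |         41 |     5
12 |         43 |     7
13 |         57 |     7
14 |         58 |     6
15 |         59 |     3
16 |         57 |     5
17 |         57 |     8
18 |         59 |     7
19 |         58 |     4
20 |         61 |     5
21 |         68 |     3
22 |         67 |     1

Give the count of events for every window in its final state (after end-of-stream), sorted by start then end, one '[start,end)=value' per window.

i=0 t=1 v=2: → [0,12); WM=0
i=1 t=10 v=1: → [0,12); WM=9
i=2 t=27 v=5: → [24,36); WM=26; [0,12) fires=2
i=3 t=21 v=1: DROP (t<26-0); WM=26
i=4 t=20 v=9: DROP (t<26-0); WM=26
i=5 t=27 v=7: → [24,36); WM=26
i=6 t=34 v=6: → [24,36); WM=33
i=7 t=35 v=5: → [24,36); WM=34
i=8 t=36 v=5: → [36,48); WM=35
i=9 t=27 v=6: DROP (t<35-0); WM=35
i=10 t=41 v=1: → [36,48); WM=40; [24,36) fires=4
i=11 t=41 v=5: → [36,48); WM=40
i=12 t=43 v=7: → [36,48); WM=42
i=13 t=57 v=7: → [48,60); WM=56; [36,48) fires=4
i=14 t=58 v=6: → [48,60); WM=57
i=15 t=59 v=3: → [48,60); WM=58
i=16 t=57 v=5: DROP (t<58-0); WM=58
i=17 t=57 v=8: DROP (t<58-0); WM=58
i=18 t=59 v=7: → [48,60); WM=58
i=19 t=58 v=4: → [48,60); WM=58
i=20 t=61 v=5: → [60,72); WM=60; [48,60) fires=5
i=21 t=68 v=3: → [60,72); WM=67
i=22 t=67 v=1: → [60,72); WM=67

[0,12)=2 [24,36)=4 [36,48)=4 [48,60)=5 [60,72)=3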